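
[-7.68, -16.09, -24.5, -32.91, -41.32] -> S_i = -7.68 + -8.41*i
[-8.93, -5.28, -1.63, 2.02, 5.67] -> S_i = -8.93 + 3.65*i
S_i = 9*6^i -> [9, 54, 324, 1944, 11664]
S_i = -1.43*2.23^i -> [-1.43, -3.19, -7.11, -15.86, -35.36]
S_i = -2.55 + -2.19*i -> [-2.55, -4.74, -6.93, -9.12, -11.31]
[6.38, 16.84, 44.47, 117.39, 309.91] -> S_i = 6.38*2.64^i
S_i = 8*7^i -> [8, 56, 392, 2744, 19208]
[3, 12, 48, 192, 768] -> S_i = 3*4^i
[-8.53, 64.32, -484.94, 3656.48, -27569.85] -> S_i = -8.53*(-7.54)^i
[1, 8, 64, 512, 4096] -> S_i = 1*8^i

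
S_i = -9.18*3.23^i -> [-9.18, -29.65, -95.77, -309.35, -999.2]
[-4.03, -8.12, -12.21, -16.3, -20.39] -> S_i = -4.03 + -4.09*i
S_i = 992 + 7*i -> [992, 999, 1006, 1013, 1020]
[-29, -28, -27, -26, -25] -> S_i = -29 + 1*i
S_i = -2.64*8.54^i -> [-2.64, -22.55, -192.54, -1644.29, -14042.21]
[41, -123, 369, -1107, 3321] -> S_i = 41*-3^i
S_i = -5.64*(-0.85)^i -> [-5.64, 4.79, -4.07, 3.46, -2.94]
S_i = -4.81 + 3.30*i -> [-4.81, -1.51, 1.79, 5.09, 8.39]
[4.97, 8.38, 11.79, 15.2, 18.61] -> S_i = 4.97 + 3.41*i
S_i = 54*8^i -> [54, 432, 3456, 27648, 221184]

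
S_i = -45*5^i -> [-45, -225, -1125, -5625, -28125]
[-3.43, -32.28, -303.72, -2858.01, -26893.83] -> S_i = -3.43*9.41^i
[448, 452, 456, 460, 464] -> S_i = 448 + 4*i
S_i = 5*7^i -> [5, 35, 245, 1715, 12005]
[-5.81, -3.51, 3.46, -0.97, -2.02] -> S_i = Random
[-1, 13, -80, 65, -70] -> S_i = Random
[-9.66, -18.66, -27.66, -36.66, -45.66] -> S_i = -9.66 + -9.00*i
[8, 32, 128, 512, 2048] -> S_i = 8*4^i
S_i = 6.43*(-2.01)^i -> [6.43, -12.92, 25.98, -52.22, 104.95]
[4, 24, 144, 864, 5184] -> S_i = 4*6^i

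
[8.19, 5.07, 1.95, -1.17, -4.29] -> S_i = 8.19 + -3.12*i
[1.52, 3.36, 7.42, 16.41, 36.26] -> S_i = 1.52*2.21^i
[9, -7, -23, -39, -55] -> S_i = 9 + -16*i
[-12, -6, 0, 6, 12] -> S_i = -12 + 6*i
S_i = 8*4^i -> [8, 32, 128, 512, 2048]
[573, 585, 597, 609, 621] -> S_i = 573 + 12*i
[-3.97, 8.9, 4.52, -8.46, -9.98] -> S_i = Random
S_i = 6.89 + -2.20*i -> [6.89, 4.69, 2.49, 0.29, -1.91]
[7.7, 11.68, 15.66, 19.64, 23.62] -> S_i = 7.70 + 3.98*i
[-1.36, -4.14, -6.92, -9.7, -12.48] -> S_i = -1.36 + -2.78*i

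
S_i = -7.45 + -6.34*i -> [-7.45, -13.79, -20.13, -26.47, -32.81]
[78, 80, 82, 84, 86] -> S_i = 78 + 2*i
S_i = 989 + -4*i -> [989, 985, 981, 977, 973]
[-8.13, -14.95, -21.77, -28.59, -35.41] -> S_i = -8.13 + -6.82*i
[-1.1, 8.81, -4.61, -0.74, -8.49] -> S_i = Random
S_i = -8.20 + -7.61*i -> [-8.2, -15.81, -23.42, -31.03, -38.64]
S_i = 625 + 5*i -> [625, 630, 635, 640, 645]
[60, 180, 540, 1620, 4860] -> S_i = 60*3^i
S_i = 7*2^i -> [7, 14, 28, 56, 112]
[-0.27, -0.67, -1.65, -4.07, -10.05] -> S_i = -0.27*2.47^i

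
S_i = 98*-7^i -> [98, -686, 4802, -33614, 235298]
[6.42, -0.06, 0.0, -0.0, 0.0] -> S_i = 6.42*(-0.01)^i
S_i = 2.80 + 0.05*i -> [2.8, 2.85, 2.9, 2.95, 3.0]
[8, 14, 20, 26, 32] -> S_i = 8 + 6*i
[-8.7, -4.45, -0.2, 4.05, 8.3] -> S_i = -8.70 + 4.25*i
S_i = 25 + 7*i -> [25, 32, 39, 46, 53]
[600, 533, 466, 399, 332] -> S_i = 600 + -67*i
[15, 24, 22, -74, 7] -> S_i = Random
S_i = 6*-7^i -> [6, -42, 294, -2058, 14406]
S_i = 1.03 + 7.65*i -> [1.03, 8.68, 16.33, 23.98, 31.63]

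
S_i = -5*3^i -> [-5, -15, -45, -135, -405]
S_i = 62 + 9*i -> [62, 71, 80, 89, 98]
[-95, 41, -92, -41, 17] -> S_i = Random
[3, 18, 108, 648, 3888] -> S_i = 3*6^i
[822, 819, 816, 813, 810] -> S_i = 822 + -3*i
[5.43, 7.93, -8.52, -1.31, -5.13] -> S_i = Random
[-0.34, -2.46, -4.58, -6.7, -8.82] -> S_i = -0.34 + -2.12*i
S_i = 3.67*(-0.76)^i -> [3.67, -2.79, 2.12, -1.61, 1.22]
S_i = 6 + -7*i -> [6, -1, -8, -15, -22]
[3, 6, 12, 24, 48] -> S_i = 3*2^i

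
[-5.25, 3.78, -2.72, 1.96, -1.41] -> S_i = -5.25*(-0.72)^i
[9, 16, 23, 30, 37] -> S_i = 9 + 7*i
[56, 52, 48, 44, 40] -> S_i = 56 + -4*i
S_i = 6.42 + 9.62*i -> [6.42, 16.04, 25.66, 35.28, 44.9]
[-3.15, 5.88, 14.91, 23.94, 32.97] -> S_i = -3.15 + 9.03*i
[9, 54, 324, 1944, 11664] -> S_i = 9*6^i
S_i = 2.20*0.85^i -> [2.2, 1.87, 1.59, 1.35, 1.15]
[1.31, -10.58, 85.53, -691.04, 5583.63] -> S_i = 1.31*(-8.08)^i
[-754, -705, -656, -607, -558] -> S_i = -754 + 49*i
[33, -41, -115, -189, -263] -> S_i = 33 + -74*i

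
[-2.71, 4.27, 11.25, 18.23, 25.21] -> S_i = -2.71 + 6.98*i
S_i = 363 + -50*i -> [363, 313, 263, 213, 163]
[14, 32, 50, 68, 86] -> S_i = 14 + 18*i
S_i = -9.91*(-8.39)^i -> [-9.91, 83.14, -697.59, 5852.74, -49104.52]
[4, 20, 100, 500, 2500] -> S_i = 4*5^i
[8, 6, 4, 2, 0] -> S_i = 8 + -2*i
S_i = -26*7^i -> [-26, -182, -1274, -8918, -62426]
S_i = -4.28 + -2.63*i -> [-4.28, -6.91, -9.54, -12.17, -14.8]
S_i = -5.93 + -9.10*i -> [-5.93, -15.03, -24.13, -33.23, -42.33]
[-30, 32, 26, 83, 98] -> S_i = Random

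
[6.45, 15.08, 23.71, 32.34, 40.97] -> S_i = 6.45 + 8.63*i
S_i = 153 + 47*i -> [153, 200, 247, 294, 341]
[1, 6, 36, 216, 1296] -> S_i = 1*6^i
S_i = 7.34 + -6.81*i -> [7.34, 0.53, -6.28, -13.09, -19.9]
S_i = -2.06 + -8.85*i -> [-2.06, -10.91, -19.76, -28.61, -37.46]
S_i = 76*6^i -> [76, 456, 2736, 16416, 98496]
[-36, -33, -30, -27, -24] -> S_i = -36 + 3*i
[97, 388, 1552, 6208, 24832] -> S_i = 97*4^i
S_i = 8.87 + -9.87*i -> [8.87, -1.0, -10.87, -20.74, -30.61]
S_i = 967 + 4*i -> [967, 971, 975, 979, 983]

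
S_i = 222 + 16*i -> [222, 238, 254, 270, 286]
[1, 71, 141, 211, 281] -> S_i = 1 + 70*i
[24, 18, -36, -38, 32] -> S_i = Random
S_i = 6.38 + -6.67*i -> [6.38, -0.29, -6.96, -13.63, -20.3]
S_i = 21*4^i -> [21, 84, 336, 1344, 5376]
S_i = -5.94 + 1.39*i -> [-5.94, -4.55, -3.16, -1.77, -0.38]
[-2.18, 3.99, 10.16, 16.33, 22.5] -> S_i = -2.18 + 6.17*i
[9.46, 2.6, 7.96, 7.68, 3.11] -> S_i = Random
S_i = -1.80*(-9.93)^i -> [-1.8, 17.87, -177.49, 1762.46, -17501.27]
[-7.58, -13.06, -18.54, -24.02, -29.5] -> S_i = -7.58 + -5.48*i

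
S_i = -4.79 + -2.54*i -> [-4.79, -7.33, -9.87, -12.41, -14.95]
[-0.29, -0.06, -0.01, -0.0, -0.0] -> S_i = -0.29*0.20^i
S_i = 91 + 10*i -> [91, 101, 111, 121, 131]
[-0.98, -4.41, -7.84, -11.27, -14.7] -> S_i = -0.98 + -3.43*i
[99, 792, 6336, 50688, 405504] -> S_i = 99*8^i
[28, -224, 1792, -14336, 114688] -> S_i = 28*-8^i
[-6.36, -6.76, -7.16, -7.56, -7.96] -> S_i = -6.36 + -0.40*i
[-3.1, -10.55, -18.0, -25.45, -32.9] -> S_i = -3.10 + -7.45*i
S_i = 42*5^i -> [42, 210, 1050, 5250, 26250]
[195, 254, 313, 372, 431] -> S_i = 195 + 59*i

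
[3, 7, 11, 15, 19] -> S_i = 3 + 4*i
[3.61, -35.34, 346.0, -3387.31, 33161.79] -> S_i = 3.61*(-9.79)^i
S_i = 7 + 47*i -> [7, 54, 101, 148, 195]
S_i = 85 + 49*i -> [85, 134, 183, 232, 281]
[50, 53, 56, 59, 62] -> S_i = 50 + 3*i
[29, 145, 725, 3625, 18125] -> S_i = 29*5^i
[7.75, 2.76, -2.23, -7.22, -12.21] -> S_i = 7.75 + -4.99*i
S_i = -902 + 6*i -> [-902, -896, -890, -884, -878]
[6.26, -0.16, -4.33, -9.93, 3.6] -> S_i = Random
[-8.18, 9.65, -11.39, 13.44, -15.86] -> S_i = -8.18*(-1.18)^i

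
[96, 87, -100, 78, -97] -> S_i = Random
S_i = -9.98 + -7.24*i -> [-9.98, -17.22, -24.46, -31.7, -38.94]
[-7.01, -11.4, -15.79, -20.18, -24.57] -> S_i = -7.01 + -4.39*i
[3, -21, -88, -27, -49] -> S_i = Random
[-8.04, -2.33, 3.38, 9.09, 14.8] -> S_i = -8.04 + 5.71*i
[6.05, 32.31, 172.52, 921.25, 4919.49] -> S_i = 6.05*5.34^i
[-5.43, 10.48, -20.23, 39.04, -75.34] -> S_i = -5.43*(-1.93)^i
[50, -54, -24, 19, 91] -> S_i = Random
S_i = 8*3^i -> [8, 24, 72, 216, 648]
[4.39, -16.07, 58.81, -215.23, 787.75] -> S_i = 4.39*(-3.66)^i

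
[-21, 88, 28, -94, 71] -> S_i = Random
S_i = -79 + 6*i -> [-79, -73, -67, -61, -55]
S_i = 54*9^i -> [54, 486, 4374, 39366, 354294]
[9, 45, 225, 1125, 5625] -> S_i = 9*5^i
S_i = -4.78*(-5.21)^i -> [-4.78, 24.9, -129.75, 675.99, -3521.91]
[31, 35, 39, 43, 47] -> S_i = 31 + 4*i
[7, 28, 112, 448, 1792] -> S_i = 7*4^i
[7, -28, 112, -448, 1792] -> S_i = 7*-4^i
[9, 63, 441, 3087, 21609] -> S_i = 9*7^i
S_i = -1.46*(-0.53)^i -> [-1.46, 0.77, -0.41, 0.22, -0.12]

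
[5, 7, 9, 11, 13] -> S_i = 5 + 2*i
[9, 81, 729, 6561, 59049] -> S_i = 9*9^i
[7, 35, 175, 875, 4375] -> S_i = 7*5^i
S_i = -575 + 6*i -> [-575, -569, -563, -557, -551]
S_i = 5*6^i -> [5, 30, 180, 1080, 6480]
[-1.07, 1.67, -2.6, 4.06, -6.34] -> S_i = -1.07*(-1.56)^i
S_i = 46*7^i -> [46, 322, 2254, 15778, 110446]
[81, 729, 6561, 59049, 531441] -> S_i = 81*9^i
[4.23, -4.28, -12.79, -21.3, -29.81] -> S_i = 4.23 + -8.51*i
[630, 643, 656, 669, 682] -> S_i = 630 + 13*i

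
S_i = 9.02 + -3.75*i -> [9.02, 5.27, 1.52, -2.23, -5.98]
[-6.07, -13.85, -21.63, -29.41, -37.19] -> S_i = -6.07 + -7.78*i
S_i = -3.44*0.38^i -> [-3.44, -1.31, -0.5, -0.19, -0.07]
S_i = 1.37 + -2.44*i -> [1.37, -1.07, -3.51, -5.95, -8.39]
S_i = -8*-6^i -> [-8, 48, -288, 1728, -10368]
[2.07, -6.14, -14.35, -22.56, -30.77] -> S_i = 2.07 + -8.21*i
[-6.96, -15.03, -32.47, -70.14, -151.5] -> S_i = -6.96*2.16^i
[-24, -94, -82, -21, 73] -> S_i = Random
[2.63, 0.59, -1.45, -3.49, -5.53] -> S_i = 2.63 + -2.04*i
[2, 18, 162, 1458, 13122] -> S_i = 2*9^i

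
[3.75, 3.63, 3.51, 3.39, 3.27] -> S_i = 3.75 + -0.12*i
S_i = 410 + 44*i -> [410, 454, 498, 542, 586]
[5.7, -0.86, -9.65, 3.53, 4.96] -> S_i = Random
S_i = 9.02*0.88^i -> [9.02, 7.94, 6.99, 6.15, 5.41]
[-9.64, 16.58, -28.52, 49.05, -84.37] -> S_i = -9.64*(-1.72)^i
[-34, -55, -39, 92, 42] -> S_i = Random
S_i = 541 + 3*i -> [541, 544, 547, 550, 553]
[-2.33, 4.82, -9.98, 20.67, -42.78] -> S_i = -2.33*(-2.07)^i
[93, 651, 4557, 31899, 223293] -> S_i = 93*7^i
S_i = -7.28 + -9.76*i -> [-7.28, -17.04, -26.8, -36.56, -46.32]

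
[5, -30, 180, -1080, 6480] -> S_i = 5*-6^i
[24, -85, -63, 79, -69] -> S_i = Random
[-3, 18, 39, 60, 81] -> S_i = -3 + 21*i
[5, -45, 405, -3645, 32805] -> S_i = 5*-9^i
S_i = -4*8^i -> [-4, -32, -256, -2048, -16384]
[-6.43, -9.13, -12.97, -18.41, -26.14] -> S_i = -6.43*1.42^i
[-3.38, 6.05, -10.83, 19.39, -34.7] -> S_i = -3.38*(-1.79)^i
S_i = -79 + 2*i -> [-79, -77, -75, -73, -71]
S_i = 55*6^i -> [55, 330, 1980, 11880, 71280]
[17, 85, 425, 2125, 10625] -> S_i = 17*5^i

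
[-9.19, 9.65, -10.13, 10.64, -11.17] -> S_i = -9.19*(-1.05)^i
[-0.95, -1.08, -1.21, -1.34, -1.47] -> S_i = -0.95 + -0.13*i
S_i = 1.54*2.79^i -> [1.54, 4.3, 11.99, 33.45, 93.31]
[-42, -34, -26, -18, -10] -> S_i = -42 + 8*i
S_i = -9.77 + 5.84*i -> [-9.77, -3.93, 1.91, 7.75, 13.59]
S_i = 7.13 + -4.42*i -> [7.13, 2.71, -1.71, -6.13, -10.55]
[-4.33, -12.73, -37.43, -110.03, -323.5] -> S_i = -4.33*2.94^i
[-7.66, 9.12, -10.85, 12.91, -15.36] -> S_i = -7.66*(-1.19)^i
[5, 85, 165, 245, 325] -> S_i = 5 + 80*i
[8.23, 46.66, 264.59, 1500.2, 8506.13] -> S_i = 8.23*5.67^i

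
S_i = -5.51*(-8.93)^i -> [-5.51, 49.2, -439.39, 3923.79, -35039.46]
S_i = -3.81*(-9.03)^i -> [-3.81, 34.4, -310.67, 2805.36, -25332.38]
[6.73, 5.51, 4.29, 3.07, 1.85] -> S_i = 6.73 + -1.22*i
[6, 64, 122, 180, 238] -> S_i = 6 + 58*i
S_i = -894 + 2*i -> [-894, -892, -890, -888, -886]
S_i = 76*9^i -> [76, 684, 6156, 55404, 498636]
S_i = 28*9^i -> [28, 252, 2268, 20412, 183708]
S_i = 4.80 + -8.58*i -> [4.8, -3.78, -12.36, -20.94, -29.52]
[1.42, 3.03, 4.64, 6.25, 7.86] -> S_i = 1.42 + 1.61*i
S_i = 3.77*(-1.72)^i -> [3.77, -6.48, 11.15, -19.18, 33.0]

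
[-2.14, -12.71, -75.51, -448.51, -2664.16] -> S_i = -2.14*5.94^i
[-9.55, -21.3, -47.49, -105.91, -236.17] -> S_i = -9.55*2.23^i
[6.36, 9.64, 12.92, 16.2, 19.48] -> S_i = 6.36 + 3.28*i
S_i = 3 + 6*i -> [3, 9, 15, 21, 27]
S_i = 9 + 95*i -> [9, 104, 199, 294, 389]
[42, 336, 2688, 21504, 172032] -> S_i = 42*8^i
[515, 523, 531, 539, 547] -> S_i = 515 + 8*i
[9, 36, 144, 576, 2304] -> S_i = 9*4^i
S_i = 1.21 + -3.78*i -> [1.21, -2.57, -6.35, -10.13, -13.91]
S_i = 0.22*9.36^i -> [0.22, 2.06, 19.27, 180.41, 1688.6]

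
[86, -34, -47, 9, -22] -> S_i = Random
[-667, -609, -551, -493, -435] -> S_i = -667 + 58*i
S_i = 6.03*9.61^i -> [6.03, 57.95, 556.88, 5351.65, 51429.33]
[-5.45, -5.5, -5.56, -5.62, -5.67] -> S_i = -5.45*1.01^i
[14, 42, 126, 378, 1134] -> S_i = 14*3^i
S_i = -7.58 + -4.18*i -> [-7.58, -11.76, -15.94, -20.12, -24.3]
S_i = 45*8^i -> [45, 360, 2880, 23040, 184320]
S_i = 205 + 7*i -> [205, 212, 219, 226, 233]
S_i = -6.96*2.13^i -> [-6.96, -14.82, -31.58, -67.26, -143.26]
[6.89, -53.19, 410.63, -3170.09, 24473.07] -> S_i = 6.89*(-7.72)^i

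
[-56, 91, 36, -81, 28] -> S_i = Random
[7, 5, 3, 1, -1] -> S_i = 7 + -2*i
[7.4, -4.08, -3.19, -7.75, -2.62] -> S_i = Random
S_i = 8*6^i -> [8, 48, 288, 1728, 10368]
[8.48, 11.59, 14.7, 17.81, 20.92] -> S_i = 8.48 + 3.11*i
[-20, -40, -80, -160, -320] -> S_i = -20*2^i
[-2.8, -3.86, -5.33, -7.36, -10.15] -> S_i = -2.80*1.38^i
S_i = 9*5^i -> [9, 45, 225, 1125, 5625]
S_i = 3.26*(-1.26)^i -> [3.26, -4.11, 5.18, -6.52, 8.22]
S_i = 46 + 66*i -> [46, 112, 178, 244, 310]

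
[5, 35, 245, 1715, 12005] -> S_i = 5*7^i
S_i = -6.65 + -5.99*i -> [-6.65, -12.64, -18.63, -24.62, -30.61]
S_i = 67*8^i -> [67, 536, 4288, 34304, 274432]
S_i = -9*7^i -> [-9, -63, -441, -3087, -21609]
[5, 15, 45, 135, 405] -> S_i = 5*3^i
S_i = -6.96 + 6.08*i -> [-6.96, -0.88, 5.2, 11.28, 17.36]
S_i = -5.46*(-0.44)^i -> [-5.46, 2.4, -1.06, 0.47, -0.2]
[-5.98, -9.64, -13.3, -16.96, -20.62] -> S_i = -5.98 + -3.66*i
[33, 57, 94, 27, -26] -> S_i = Random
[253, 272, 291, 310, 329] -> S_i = 253 + 19*i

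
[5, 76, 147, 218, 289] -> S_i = 5 + 71*i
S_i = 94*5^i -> [94, 470, 2350, 11750, 58750]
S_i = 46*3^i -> [46, 138, 414, 1242, 3726]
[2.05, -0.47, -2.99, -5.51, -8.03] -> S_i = 2.05 + -2.52*i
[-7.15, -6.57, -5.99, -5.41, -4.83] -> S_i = -7.15 + 0.58*i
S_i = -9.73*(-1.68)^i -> [-9.73, 16.35, -27.46, 46.14, -77.51]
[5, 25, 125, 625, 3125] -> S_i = 5*5^i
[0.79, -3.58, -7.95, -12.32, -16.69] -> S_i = 0.79 + -4.37*i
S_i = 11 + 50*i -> [11, 61, 111, 161, 211]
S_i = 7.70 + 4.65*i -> [7.7, 12.35, 17.0, 21.65, 26.3]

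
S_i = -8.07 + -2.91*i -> [-8.07, -10.98, -13.89, -16.8, -19.71]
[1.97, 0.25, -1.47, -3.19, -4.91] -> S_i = 1.97 + -1.72*i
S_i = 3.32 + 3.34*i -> [3.32, 6.66, 10.0, 13.34, 16.68]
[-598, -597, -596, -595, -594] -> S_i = -598 + 1*i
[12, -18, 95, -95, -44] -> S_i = Random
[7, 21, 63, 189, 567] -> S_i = 7*3^i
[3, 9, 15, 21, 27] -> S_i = 3 + 6*i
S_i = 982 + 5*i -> [982, 987, 992, 997, 1002]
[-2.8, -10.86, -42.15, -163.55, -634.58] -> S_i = -2.80*3.88^i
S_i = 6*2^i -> [6, 12, 24, 48, 96]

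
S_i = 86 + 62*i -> [86, 148, 210, 272, 334]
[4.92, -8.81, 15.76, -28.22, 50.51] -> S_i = 4.92*(-1.79)^i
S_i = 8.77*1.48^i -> [8.77, 12.98, 19.21, 28.43, 42.08]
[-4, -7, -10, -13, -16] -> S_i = -4 + -3*i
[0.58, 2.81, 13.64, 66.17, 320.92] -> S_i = 0.58*4.85^i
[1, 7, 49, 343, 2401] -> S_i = 1*7^i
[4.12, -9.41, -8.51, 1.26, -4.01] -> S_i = Random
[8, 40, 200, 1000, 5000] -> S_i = 8*5^i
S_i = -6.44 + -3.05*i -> [-6.44, -9.49, -12.54, -15.59, -18.64]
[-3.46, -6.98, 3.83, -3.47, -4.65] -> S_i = Random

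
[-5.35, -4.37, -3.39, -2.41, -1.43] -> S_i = -5.35 + 0.98*i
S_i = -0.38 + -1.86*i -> [-0.38, -2.24, -4.1, -5.96, -7.82]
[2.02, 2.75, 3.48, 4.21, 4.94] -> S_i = 2.02 + 0.73*i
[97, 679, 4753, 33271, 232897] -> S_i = 97*7^i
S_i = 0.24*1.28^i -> [0.24, 0.31, 0.39, 0.5, 0.64]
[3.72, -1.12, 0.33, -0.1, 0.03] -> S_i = 3.72*(-0.30)^i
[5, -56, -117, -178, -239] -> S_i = 5 + -61*i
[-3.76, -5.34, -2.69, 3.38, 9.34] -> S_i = Random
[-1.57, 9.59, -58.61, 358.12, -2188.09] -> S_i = -1.57*(-6.11)^i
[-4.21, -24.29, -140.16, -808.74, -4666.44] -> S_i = -4.21*5.77^i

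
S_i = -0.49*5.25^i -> [-0.49, -2.57, -13.51, -70.9, -372.25]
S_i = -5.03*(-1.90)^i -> [-5.03, 9.56, -18.16, 34.5, -65.55]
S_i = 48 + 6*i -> [48, 54, 60, 66, 72]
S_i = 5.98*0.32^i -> [5.98, 1.91, 0.61, 0.2, 0.06]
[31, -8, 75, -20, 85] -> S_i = Random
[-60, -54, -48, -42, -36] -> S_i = -60 + 6*i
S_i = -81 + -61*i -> [-81, -142, -203, -264, -325]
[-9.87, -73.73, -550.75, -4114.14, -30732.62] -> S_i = -9.87*7.47^i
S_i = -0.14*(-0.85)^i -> [-0.14, 0.12, -0.1, 0.09, -0.07]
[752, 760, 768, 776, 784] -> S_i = 752 + 8*i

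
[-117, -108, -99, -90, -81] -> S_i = -117 + 9*i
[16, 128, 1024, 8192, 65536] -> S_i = 16*8^i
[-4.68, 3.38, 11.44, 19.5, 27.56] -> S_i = -4.68 + 8.06*i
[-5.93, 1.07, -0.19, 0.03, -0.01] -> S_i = -5.93*(-0.18)^i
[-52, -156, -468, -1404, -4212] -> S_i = -52*3^i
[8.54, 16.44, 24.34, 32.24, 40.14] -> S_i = 8.54 + 7.90*i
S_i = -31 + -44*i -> [-31, -75, -119, -163, -207]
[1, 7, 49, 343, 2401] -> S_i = 1*7^i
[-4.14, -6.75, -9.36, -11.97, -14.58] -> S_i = -4.14 + -2.61*i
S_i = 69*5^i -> [69, 345, 1725, 8625, 43125]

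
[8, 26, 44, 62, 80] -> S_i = 8 + 18*i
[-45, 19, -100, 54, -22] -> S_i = Random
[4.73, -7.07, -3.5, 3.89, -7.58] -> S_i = Random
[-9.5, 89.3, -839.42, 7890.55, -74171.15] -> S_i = -9.50*(-9.40)^i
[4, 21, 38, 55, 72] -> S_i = 4 + 17*i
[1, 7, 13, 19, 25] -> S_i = 1 + 6*i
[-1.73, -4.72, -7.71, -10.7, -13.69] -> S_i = -1.73 + -2.99*i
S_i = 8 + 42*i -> [8, 50, 92, 134, 176]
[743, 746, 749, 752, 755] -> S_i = 743 + 3*i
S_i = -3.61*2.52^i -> [-3.61, -9.1, -22.92, -57.77, -145.58]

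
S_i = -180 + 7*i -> [-180, -173, -166, -159, -152]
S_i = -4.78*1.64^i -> [-4.78, -7.84, -12.86, -21.08, -34.58]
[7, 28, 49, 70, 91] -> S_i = 7 + 21*i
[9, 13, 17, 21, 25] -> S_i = 9 + 4*i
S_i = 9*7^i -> [9, 63, 441, 3087, 21609]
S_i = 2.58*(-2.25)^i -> [2.58, -5.8, 13.06, -29.39, 66.12]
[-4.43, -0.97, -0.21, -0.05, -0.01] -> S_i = -4.43*0.22^i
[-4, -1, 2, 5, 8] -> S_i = -4 + 3*i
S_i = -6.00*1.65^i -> [-6.0, -9.9, -16.33, -26.95, -44.47]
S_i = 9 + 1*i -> [9, 10, 11, 12, 13]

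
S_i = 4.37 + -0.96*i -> [4.37, 3.41, 2.45, 1.49, 0.53]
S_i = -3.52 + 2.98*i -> [-3.52, -0.54, 2.44, 5.42, 8.4]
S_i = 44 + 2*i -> [44, 46, 48, 50, 52]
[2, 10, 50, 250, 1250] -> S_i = 2*5^i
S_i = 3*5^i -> [3, 15, 75, 375, 1875]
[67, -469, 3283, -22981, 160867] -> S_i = 67*-7^i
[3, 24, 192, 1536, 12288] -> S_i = 3*8^i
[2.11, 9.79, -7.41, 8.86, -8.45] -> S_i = Random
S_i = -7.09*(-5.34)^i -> [-7.09, 37.86, -202.18, 1079.62, -5765.16]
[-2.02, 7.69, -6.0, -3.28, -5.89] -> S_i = Random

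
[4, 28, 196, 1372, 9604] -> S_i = 4*7^i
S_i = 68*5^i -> [68, 340, 1700, 8500, 42500]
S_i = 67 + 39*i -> [67, 106, 145, 184, 223]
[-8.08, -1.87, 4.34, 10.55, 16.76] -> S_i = -8.08 + 6.21*i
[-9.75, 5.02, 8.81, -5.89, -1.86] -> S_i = Random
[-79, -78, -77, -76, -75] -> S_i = -79 + 1*i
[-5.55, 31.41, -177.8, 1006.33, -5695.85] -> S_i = -5.55*(-5.66)^i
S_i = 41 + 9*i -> [41, 50, 59, 68, 77]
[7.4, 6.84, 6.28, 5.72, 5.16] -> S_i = 7.40 + -0.56*i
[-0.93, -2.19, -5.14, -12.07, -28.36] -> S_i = -0.93*2.35^i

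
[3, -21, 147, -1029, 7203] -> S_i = 3*-7^i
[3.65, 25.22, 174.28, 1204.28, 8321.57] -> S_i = 3.65*6.91^i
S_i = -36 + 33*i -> [-36, -3, 30, 63, 96]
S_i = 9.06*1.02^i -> [9.06, 9.24, 9.43, 9.61, 9.81]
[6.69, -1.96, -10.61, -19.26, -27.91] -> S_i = 6.69 + -8.65*i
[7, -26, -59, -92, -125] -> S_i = 7 + -33*i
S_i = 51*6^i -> [51, 306, 1836, 11016, 66096]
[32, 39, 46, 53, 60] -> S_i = 32 + 7*i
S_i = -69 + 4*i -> [-69, -65, -61, -57, -53]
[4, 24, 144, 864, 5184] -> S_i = 4*6^i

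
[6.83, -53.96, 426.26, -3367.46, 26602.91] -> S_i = 6.83*(-7.90)^i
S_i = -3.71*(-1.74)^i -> [-3.71, 6.46, -11.23, 19.54, -34.01]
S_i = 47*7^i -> [47, 329, 2303, 16121, 112847]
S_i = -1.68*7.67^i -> [-1.68, -12.89, -98.83, -758.05, -5814.21]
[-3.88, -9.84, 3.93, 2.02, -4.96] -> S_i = Random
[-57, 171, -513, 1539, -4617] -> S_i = -57*-3^i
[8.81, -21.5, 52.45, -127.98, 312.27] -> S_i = 8.81*(-2.44)^i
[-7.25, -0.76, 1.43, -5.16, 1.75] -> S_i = Random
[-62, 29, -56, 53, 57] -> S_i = Random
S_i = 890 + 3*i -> [890, 893, 896, 899, 902]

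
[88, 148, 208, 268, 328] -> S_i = 88 + 60*i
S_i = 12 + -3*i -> [12, 9, 6, 3, 0]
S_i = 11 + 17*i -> [11, 28, 45, 62, 79]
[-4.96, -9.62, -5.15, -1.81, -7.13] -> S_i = Random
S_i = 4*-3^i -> [4, -12, 36, -108, 324]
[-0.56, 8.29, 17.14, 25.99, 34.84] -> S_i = -0.56 + 8.85*i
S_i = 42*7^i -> [42, 294, 2058, 14406, 100842]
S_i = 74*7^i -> [74, 518, 3626, 25382, 177674]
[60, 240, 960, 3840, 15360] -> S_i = 60*4^i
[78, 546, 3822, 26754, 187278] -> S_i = 78*7^i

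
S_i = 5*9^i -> [5, 45, 405, 3645, 32805]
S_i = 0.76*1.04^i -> [0.76, 0.79, 0.82, 0.85, 0.89]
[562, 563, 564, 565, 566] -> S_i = 562 + 1*i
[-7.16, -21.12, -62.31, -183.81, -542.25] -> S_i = -7.16*2.95^i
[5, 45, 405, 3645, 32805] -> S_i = 5*9^i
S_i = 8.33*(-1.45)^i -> [8.33, -12.08, 17.51, -25.4, 36.82]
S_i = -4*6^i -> [-4, -24, -144, -864, -5184]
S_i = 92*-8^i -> [92, -736, 5888, -47104, 376832]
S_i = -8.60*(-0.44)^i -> [-8.6, 3.78, -1.66, 0.73, -0.32]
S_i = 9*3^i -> [9, 27, 81, 243, 729]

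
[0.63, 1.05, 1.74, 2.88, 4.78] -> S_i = 0.63*1.66^i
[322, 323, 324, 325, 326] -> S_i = 322 + 1*i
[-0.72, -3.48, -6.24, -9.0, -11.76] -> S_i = -0.72 + -2.76*i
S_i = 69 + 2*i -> [69, 71, 73, 75, 77]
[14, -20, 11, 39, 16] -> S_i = Random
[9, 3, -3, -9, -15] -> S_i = 9 + -6*i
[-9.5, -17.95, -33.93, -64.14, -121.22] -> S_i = -9.50*1.89^i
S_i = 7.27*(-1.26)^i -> [7.27, -9.16, 11.54, -14.54, 18.32]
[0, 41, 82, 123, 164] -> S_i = 0 + 41*i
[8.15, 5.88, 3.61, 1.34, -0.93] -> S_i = 8.15 + -2.27*i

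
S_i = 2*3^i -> [2, 6, 18, 54, 162]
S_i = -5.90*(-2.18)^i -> [-5.9, 12.86, -28.04, 61.13, -133.25]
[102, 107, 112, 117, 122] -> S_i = 102 + 5*i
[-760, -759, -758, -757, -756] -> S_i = -760 + 1*i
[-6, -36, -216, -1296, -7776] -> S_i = -6*6^i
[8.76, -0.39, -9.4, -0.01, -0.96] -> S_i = Random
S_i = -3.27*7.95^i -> [-3.27, -26.0, -206.67, -1643.04, -13062.2]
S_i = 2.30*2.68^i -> [2.3, 6.16, 16.52, 44.27, 118.65]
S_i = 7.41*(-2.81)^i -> [7.41, -20.82, 58.51, -164.41, 462.0]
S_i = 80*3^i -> [80, 240, 720, 2160, 6480]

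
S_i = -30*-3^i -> [-30, 90, -270, 810, -2430]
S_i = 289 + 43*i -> [289, 332, 375, 418, 461]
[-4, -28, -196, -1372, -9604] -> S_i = -4*7^i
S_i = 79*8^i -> [79, 632, 5056, 40448, 323584]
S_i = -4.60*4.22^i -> [-4.6, -19.41, -81.92, -345.7, -1458.84]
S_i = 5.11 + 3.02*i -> [5.11, 8.13, 11.15, 14.17, 17.19]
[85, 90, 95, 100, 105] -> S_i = 85 + 5*i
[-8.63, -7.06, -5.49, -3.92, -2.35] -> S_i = -8.63 + 1.57*i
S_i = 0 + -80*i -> [0, -80, -160, -240, -320]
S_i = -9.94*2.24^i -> [-9.94, -22.27, -49.87, -111.72, -250.25]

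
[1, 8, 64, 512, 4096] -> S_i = 1*8^i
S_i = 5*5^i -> [5, 25, 125, 625, 3125]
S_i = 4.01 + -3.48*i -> [4.01, 0.53, -2.95, -6.43, -9.91]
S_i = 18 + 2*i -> [18, 20, 22, 24, 26]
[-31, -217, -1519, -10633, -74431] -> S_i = -31*7^i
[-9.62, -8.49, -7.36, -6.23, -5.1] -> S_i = -9.62 + 1.13*i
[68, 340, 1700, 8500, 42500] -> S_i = 68*5^i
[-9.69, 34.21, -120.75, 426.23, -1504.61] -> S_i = -9.69*(-3.53)^i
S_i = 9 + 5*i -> [9, 14, 19, 24, 29]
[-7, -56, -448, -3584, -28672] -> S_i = -7*8^i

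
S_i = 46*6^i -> [46, 276, 1656, 9936, 59616]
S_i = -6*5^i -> [-6, -30, -150, -750, -3750]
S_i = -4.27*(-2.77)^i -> [-4.27, 11.83, -32.76, 90.75, -251.39]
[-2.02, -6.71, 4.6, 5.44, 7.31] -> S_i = Random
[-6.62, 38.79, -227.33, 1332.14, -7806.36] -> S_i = -6.62*(-5.86)^i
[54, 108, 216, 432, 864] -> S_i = 54*2^i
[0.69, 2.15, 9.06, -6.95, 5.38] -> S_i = Random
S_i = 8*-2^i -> [8, -16, 32, -64, 128]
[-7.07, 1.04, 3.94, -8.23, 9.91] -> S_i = Random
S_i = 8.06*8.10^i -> [8.06, 65.29, 528.82, 4283.41, 34695.66]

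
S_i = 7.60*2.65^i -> [7.6, 20.14, 53.37, 141.43, 374.8]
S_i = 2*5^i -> [2, 10, 50, 250, 1250]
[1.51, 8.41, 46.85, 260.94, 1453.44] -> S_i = 1.51*5.57^i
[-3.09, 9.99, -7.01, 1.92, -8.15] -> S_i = Random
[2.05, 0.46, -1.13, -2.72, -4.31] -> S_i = 2.05 + -1.59*i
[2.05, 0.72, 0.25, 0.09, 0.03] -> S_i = 2.05*0.35^i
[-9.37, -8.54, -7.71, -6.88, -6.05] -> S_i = -9.37 + 0.83*i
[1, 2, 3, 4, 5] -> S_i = 1 + 1*i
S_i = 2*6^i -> [2, 12, 72, 432, 2592]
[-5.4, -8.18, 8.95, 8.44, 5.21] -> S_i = Random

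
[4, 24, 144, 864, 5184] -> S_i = 4*6^i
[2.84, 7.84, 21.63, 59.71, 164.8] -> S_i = 2.84*2.76^i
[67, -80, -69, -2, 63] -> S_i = Random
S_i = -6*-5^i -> [-6, 30, -150, 750, -3750]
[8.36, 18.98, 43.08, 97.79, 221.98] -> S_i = 8.36*2.27^i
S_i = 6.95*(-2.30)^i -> [6.95, -15.98, 36.77, -84.56, 194.49]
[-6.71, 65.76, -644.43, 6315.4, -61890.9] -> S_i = -6.71*(-9.80)^i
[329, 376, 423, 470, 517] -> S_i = 329 + 47*i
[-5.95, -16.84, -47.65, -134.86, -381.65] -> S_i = -5.95*2.83^i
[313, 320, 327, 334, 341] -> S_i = 313 + 7*i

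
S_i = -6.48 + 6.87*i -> [-6.48, 0.39, 7.26, 14.13, 21.0]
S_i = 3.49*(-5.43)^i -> [3.49, -18.95, 102.9, -558.76, 3034.06]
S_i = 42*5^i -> [42, 210, 1050, 5250, 26250]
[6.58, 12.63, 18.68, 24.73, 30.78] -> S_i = 6.58 + 6.05*i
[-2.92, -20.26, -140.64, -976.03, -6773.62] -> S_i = -2.92*6.94^i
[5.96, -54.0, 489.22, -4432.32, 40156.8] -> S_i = 5.96*(-9.06)^i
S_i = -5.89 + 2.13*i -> [-5.89, -3.76, -1.63, 0.5, 2.63]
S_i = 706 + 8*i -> [706, 714, 722, 730, 738]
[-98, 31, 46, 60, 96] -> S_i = Random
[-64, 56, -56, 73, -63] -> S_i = Random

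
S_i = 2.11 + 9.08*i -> [2.11, 11.19, 20.27, 29.35, 38.43]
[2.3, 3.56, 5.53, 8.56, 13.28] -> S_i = 2.30*1.55^i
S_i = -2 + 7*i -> [-2, 5, 12, 19, 26]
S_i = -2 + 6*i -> [-2, 4, 10, 16, 22]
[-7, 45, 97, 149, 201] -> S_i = -7 + 52*i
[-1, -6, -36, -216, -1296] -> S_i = -1*6^i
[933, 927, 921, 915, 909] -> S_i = 933 + -6*i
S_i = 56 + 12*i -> [56, 68, 80, 92, 104]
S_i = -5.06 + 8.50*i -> [-5.06, 3.44, 11.94, 20.44, 28.94]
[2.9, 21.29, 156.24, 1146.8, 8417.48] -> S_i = 2.90*7.34^i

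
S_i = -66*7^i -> [-66, -462, -3234, -22638, -158466]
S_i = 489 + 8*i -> [489, 497, 505, 513, 521]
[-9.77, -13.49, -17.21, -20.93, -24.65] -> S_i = -9.77 + -3.72*i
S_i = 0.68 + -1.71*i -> [0.68, -1.03, -2.74, -4.45, -6.16]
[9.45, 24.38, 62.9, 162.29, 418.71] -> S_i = 9.45*2.58^i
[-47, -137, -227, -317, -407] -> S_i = -47 + -90*i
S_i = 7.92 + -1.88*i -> [7.92, 6.04, 4.16, 2.28, 0.4]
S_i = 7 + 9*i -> [7, 16, 25, 34, 43]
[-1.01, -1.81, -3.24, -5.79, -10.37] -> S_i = -1.01*1.79^i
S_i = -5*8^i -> [-5, -40, -320, -2560, -20480]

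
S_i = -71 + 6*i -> [-71, -65, -59, -53, -47]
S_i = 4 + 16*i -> [4, 20, 36, 52, 68]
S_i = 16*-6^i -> [16, -96, 576, -3456, 20736]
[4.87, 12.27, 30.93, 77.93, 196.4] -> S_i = 4.87*2.52^i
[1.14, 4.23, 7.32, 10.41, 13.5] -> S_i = 1.14 + 3.09*i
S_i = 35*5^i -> [35, 175, 875, 4375, 21875]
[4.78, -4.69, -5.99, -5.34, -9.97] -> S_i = Random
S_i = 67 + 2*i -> [67, 69, 71, 73, 75]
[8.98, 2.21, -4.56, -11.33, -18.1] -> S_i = 8.98 + -6.77*i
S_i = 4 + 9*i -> [4, 13, 22, 31, 40]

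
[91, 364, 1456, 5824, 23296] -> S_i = 91*4^i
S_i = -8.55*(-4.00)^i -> [-8.55, 34.2, -136.8, 547.2, -2188.8]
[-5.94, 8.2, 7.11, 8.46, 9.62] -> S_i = Random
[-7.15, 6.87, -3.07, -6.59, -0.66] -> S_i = Random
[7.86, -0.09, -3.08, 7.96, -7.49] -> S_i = Random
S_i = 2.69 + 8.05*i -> [2.69, 10.74, 18.79, 26.84, 34.89]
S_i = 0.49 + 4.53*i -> [0.49, 5.02, 9.55, 14.08, 18.61]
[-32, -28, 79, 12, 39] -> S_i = Random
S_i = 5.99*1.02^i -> [5.99, 6.11, 6.23, 6.36, 6.48]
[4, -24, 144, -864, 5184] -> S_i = 4*-6^i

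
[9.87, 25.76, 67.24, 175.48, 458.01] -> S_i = 9.87*2.61^i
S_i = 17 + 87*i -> [17, 104, 191, 278, 365]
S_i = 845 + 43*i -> [845, 888, 931, 974, 1017]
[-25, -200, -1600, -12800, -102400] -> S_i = -25*8^i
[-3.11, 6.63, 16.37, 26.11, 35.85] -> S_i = -3.11 + 9.74*i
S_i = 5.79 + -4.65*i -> [5.79, 1.14, -3.51, -8.16, -12.81]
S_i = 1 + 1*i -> [1, 2, 3, 4, 5]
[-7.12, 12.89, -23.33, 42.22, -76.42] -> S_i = -7.12*(-1.81)^i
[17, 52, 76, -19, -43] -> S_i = Random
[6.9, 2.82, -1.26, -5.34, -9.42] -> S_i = 6.90 + -4.08*i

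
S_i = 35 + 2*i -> [35, 37, 39, 41, 43]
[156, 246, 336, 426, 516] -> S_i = 156 + 90*i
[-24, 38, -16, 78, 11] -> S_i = Random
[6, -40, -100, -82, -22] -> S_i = Random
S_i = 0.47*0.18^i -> [0.47, 0.08, 0.02, 0.0, 0.0]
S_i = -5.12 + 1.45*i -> [-5.12, -3.67, -2.22, -0.77, 0.68]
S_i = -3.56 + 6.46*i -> [-3.56, 2.9, 9.36, 15.82, 22.28]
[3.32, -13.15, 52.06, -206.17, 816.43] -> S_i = 3.32*(-3.96)^i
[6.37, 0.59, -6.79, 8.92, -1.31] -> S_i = Random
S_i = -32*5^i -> [-32, -160, -800, -4000, -20000]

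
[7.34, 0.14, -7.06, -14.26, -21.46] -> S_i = 7.34 + -7.20*i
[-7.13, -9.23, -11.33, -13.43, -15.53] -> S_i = -7.13 + -2.10*i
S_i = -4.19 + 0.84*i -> [-4.19, -3.35, -2.51, -1.67, -0.83]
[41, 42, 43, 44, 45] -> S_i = 41 + 1*i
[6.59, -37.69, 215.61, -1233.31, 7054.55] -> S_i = 6.59*(-5.72)^i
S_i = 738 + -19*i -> [738, 719, 700, 681, 662]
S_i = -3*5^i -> [-3, -15, -75, -375, -1875]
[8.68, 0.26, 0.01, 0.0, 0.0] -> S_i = 8.68*0.03^i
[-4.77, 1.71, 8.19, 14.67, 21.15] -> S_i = -4.77 + 6.48*i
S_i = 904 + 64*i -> [904, 968, 1032, 1096, 1160]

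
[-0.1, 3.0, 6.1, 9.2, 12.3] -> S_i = -0.10 + 3.10*i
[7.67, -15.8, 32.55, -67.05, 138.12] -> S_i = 7.67*(-2.06)^i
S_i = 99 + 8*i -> [99, 107, 115, 123, 131]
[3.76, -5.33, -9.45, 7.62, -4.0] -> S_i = Random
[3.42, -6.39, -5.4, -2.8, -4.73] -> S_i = Random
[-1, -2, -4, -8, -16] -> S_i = -1*2^i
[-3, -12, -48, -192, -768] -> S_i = -3*4^i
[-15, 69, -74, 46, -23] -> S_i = Random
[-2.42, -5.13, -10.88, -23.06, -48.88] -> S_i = -2.42*2.12^i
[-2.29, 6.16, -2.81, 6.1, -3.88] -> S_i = Random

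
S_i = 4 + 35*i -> [4, 39, 74, 109, 144]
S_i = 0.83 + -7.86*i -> [0.83, -7.03, -14.89, -22.75, -30.61]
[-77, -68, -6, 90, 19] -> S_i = Random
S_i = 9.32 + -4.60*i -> [9.32, 4.72, 0.12, -4.48, -9.08]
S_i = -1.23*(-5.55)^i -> [-1.23, 6.83, -37.89, 210.27, -1167.02]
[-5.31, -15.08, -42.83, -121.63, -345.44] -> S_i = -5.31*2.84^i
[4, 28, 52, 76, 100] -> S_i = 4 + 24*i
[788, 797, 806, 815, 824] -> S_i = 788 + 9*i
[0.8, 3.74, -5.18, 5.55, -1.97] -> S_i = Random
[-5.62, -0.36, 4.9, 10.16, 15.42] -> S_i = -5.62 + 5.26*i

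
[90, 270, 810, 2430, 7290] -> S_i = 90*3^i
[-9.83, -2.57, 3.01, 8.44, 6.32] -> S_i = Random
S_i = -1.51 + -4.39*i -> [-1.51, -5.9, -10.29, -14.68, -19.07]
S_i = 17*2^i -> [17, 34, 68, 136, 272]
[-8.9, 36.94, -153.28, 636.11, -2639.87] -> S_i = -8.90*(-4.15)^i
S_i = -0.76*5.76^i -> [-0.76, -4.38, -25.21, -145.24, -836.57]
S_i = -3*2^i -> [-3, -6, -12, -24, -48]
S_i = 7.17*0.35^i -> [7.17, 2.51, 0.88, 0.31, 0.11]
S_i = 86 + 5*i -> [86, 91, 96, 101, 106]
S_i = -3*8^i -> [-3, -24, -192, -1536, -12288]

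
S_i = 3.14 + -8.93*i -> [3.14, -5.79, -14.72, -23.65, -32.58]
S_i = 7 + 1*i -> [7, 8, 9, 10, 11]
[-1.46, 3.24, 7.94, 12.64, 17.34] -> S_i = -1.46 + 4.70*i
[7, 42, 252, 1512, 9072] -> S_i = 7*6^i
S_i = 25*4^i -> [25, 100, 400, 1600, 6400]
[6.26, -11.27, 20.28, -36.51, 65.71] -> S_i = 6.26*(-1.80)^i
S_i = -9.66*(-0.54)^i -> [-9.66, 5.22, -2.82, 1.52, -0.82]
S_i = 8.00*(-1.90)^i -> [8.0, -15.2, 28.88, -54.87, 104.26]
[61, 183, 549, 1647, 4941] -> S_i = 61*3^i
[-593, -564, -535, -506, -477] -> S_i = -593 + 29*i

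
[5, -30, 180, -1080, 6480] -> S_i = 5*-6^i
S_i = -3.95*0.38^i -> [-3.95, -1.5, -0.57, -0.22, -0.08]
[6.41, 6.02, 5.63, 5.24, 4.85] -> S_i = 6.41 + -0.39*i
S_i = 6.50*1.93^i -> [6.5, 12.54, 24.21, 46.73, 90.19]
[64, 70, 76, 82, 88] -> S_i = 64 + 6*i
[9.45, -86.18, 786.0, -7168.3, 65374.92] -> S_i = 9.45*(-9.12)^i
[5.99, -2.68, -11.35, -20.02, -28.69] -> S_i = 5.99 + -8.67*i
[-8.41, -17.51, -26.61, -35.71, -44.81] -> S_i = -8.41 + -9.10*i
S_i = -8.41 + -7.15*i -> [-8.41, -15.56, -22.71, -29.86, -37.01]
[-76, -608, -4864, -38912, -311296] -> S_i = -76*8^i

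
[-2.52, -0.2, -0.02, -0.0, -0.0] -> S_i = -2.52*0.08^i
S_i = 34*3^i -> [34, 102, 306, 918, 2754]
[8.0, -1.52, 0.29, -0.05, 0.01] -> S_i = 8.00*(-0.19)^i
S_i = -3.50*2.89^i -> [-3.5, -10.12, -29.23, -84.48, -244.15]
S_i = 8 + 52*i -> [8, 60, 112, 164, 216]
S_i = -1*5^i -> [-1, -5, -25, -125, -625]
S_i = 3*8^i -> [3, 24, 192, 1536, 12288]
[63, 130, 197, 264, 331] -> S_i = 63 + 67*i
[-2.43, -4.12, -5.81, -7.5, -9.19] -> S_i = -2.43 + -1.69*i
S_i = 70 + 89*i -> [70, 159, 248, 337, 426]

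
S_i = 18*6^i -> [18, 108, 648, 3888, 23328]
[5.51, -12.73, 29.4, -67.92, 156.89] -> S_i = 5.51*(-2.31)^i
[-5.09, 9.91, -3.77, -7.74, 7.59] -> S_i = Random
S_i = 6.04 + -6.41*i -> [6.04, -0.37, -6.78, -13.19, -19.6]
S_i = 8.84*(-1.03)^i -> [8.84, -9.11, 9.38, -9.66, 9.95]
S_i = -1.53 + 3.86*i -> [-1.53, 2.33, 6.19, 10.05, 13.91]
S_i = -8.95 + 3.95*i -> [-8.95, -5.0, -1.05, 2.9, 6.85]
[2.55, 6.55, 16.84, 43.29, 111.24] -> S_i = 2.55*2.57^i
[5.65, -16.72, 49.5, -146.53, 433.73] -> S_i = 5.65*(-2.96)^i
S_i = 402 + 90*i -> [402, 492, 582, 672, 762]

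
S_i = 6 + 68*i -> [6, 74, 142, 210, 278]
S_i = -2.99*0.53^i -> [-2.99, -1.58, -0.84, -0.45, -0.24]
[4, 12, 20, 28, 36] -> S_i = 4 + 8*i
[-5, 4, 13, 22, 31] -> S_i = -5 + 9*i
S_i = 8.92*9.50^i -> [8.92, 84.74, 805.03, 7647.78, 72653.96]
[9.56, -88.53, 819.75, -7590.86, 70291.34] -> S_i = 9.56*(-9.26)^i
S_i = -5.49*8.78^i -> [-5.49, -48.2, -423.22, -3715.83, -32624.99]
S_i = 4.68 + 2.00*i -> [4.68, 6.68, 8.68, 10.68, 12.68]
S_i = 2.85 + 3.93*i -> [2.85, 6.78, 10.71, 14.64, 18.57]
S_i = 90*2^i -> [90, 180, 360, 720, 1440]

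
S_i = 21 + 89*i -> [21, 110, 199, 288, 377]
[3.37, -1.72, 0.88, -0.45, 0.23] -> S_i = 3.37*(-0.51)^i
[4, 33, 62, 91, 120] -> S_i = 4 + 29*i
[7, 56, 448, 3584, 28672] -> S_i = 7*8^i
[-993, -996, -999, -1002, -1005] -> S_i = -993 + -3*i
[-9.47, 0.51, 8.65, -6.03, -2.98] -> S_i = Random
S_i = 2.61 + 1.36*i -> [2.61, 3.97, 5.33, 6.69, 8.05]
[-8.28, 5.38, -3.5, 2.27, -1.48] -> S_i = -8.28*(-0.65)^i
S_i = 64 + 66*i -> [64, 130, 196, 262, 328]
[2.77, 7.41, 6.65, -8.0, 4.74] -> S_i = Random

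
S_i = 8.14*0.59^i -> [8.14, 4.8, 2.83, 1.67, 0.99]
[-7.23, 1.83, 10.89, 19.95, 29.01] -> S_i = -7.23 + 9.06*i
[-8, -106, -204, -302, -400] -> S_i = -8 + -98*i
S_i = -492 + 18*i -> [-492, -474, -456, -438, -420]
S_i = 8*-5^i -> [8, -40, 200, -1000, 5000]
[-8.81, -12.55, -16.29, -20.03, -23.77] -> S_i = -8.81 + -3.74*i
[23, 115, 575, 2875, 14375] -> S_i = 23*5^i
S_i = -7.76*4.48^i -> [-7.76, -34.76, -155.75, -697.74, -3125.89]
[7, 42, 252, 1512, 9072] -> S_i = 7*6^i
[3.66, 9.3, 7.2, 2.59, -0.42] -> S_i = Random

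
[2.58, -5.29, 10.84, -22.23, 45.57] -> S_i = 2.58*(-2.05)^i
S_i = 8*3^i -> [8, 24, 72, 216, 648]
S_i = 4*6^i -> [4, 24, 144, 864, 5184]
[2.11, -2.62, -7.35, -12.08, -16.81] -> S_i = 2.11 + -4.73*i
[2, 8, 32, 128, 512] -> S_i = 2*4^i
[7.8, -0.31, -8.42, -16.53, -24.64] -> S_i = 7.80 + -8.11*i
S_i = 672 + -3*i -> [672, 669, 666, 663, 660]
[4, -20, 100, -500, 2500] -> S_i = 4*-5^i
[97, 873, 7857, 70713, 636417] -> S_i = 97*9^i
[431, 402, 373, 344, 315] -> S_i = 431 + -29*i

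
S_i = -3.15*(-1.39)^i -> [-3.15, 4.38, -6.09, 8.46, -11.76]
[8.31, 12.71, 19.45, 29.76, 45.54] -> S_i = 8.31*1.53^i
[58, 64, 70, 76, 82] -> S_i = 58 + 6*i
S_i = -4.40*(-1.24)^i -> [-4.4, 5.46, -6.77, 8.39, -10.4]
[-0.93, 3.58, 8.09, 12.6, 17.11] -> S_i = -0.93 + 4.51*i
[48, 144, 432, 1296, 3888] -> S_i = 48*3^i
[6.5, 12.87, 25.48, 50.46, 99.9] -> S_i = 6.50*1.98^i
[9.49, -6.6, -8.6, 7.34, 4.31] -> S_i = Random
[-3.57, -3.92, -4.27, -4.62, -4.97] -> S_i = -3.57 + -0.35*i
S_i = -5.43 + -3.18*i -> [-5.43, -8.61, -11.79, -14.97, -18.15]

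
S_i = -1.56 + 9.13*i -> [-1.56, 7.57, 16.7, 25.83, 34.96]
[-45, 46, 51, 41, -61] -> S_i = Random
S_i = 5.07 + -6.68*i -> [5.07, -1.61, -8.29, -14.97, -21.65]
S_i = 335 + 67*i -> [335, 402, 469, 536, 603]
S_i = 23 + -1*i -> [23, 22, 21, 20, 19]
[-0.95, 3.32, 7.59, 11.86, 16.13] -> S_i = -0.95 + 4.27*i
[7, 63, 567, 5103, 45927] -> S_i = 7*9^i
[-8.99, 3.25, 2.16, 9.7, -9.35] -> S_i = Random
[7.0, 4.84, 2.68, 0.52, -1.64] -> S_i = 7.00 + -2.16*i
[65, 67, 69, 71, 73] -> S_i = 65 + 2*i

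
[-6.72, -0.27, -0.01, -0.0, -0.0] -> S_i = -6.72*0.04^i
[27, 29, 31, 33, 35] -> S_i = 27 + 2*i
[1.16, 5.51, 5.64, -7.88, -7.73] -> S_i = Random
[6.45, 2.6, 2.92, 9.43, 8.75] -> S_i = Random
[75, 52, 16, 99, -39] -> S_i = Random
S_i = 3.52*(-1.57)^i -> [3.52, -5.53, 8.68, -13.62, 21.39]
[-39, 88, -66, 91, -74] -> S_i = Random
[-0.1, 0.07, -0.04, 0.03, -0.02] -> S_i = -0.10*(-0.67)^i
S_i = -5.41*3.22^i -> [-5.41, -17.42, -56.09, -180.62, -581.6]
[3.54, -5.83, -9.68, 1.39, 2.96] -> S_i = Random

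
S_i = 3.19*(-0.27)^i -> [3.19, -0.86, 0.23, -0.06, 0.02]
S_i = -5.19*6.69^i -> [-5.19, -34.72, -232.28, -1553.98, -10396.13]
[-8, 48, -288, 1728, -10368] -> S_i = -8*-6^i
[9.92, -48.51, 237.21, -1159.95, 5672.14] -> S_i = 9.92*(-4.89)^i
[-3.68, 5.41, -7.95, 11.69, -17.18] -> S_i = -3.68*(-1.47)^i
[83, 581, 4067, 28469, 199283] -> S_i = 83*7^i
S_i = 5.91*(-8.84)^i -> [5.91, -52.24, 461.84, -4082.67, 36090.8]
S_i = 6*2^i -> [6, 12, 24, 48, 96]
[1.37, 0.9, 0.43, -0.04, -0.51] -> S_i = 1.37 + -0.47*i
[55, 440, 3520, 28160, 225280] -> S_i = 55*8^i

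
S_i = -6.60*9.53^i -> [-6.6, -62.9, -599.42, -5712.45, -54439.68]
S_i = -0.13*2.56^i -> [-0.13, -0.33, -0.85, -2.18, -5.58]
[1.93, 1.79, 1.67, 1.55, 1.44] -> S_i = 1.93*0.93^i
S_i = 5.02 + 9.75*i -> [5.02, 14.77, 24.52, 34.27, 44.02]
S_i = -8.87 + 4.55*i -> [-8.87, -4.32, 0.23, 4.78, 9.33]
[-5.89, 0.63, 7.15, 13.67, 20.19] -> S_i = -5.89 + 6.52*i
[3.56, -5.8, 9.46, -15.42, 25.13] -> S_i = 3.56*(-1.63)^i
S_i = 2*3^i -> [2, 6, 18, 54, 162]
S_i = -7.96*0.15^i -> [-7.96, -1.19, -0.18, -0.03, -0.0]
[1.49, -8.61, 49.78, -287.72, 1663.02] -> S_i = 1.49*(-5.78)^i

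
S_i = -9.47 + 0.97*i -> [-9.47, -8.5, -7.53, -6.56, -5.59]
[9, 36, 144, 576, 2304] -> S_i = 9*4^i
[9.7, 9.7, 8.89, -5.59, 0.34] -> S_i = Random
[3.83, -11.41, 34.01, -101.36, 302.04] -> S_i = 3.83*(-2.98)^i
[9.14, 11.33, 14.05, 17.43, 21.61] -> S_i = 9.14*1.24^i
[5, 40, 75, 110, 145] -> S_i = 5 + 35*i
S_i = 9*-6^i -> [9, -54, 324, -1944, 11664]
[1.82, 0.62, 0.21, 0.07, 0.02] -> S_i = 1.82*0.34^i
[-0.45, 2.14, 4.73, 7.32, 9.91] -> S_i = -0.45 + 2.59*i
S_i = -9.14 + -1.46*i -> [-9.14, -10.6, -12.06, -13.52, -14.98]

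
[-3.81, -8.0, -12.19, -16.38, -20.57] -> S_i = -3.81 + -4.19*i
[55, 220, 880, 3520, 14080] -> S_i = 55*4^i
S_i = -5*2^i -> [-5, -10, -20, -40, -80]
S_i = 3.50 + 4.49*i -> [3.5, 7.99, 12.48, 16.97, 21.46]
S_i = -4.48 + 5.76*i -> [-4.48, 1.28, 7.04, 12.8, 18.56]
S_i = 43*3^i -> [43, 129, 387, 1161, 3483]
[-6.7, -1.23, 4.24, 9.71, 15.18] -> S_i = -6.70 + 5.47*i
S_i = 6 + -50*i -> [6, -44, -94, -144, -194]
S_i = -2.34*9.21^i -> [-2.34, -21.55, -198.49, -1828.08, -16836.6]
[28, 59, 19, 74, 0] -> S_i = Random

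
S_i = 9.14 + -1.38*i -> [9.14, 7.76, 6.38, 5.0, 3.62]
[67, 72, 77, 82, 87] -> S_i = 67 + 5*i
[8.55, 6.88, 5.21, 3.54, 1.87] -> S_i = 8.55 + -1.67*i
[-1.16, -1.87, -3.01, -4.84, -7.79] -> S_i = -1.16*1.61^i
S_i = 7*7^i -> [7, 49, 343, 2401, 16807]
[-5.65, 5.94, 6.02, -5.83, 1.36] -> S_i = Random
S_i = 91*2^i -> [91, 182, 364, 728, 1456]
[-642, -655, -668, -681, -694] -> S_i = -642 + -13*i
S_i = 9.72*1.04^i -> [9.72, 10.11, 10.51, 10.93, 11.37]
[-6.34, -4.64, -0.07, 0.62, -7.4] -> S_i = Random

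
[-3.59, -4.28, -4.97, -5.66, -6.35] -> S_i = -3.59 + -0.69*i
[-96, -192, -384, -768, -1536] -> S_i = -96*2^i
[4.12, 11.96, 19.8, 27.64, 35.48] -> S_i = 4.12 + 7.84*i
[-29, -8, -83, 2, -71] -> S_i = Random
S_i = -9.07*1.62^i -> [-9.07, -14.69, -23.8, -38.56, -62.47]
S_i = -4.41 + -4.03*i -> [-4.41, -8.44, -12.47, -16.5, -20.53]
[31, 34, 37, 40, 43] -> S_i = 31 + 3*i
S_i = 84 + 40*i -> [84, 124, 164, 204, 244]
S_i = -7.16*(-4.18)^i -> [-7.16, 29.93, -125.1, 522.93, -2185.84]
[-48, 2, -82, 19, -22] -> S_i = Random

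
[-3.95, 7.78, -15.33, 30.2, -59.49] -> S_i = -3.95*(-1.97)^i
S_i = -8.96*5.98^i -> [-8.96, -53.58, -320.41, -1916.07, -11458.1]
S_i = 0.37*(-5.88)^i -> [0.37, -2.18, 12.79, -75.22, 442.29]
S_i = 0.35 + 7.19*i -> [0.35, 7.54, 14.73, 21.92, 29.11]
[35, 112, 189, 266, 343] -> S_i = 35 + 77*i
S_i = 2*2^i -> [2, 4, 8, 16, 32]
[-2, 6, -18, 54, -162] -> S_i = -2*-3^i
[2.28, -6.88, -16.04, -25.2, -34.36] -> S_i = 2.28 + -9.16*i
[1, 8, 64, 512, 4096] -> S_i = 1*8^i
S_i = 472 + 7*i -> [472, 479, 486, 493, 500]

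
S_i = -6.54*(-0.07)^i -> [-6.54, 0.46, -0.03, 0.0, -0.0]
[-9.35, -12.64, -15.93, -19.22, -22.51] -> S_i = -9.35 + -3.29*i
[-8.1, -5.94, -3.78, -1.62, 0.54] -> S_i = -8.10 + 2.16*i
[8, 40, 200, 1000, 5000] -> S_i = 8*5^i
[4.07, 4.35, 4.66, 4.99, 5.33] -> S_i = 4.07*1.07^i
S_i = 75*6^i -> [75, 450, 2700, 16200, 97200]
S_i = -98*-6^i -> [-98, 588, -3528, 21168, -127008]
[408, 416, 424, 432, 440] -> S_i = 408 + 8*i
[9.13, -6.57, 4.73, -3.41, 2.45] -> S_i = 9.13*(-0.72)^i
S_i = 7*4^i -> [7, 28, 112, 448, 1792]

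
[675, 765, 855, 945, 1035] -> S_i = 675 + 90*i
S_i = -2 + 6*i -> [-2, 4, 10, 16, 22]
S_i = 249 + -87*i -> [249, 162, 75, -12, -99]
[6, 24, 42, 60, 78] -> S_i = 6 + 18*i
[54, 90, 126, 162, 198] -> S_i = 54 + 36*i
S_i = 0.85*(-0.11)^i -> [0.85, -0.09, 0.01, -0.0, 0.0]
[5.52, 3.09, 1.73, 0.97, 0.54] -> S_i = 5.52*0.56^i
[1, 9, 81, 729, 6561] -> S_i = 1*9^i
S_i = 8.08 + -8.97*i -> [8.08, -0.89, -9.86, -18.83, -27.8]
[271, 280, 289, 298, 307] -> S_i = 271 + 9*i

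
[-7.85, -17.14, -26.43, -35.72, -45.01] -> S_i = -7.85 + -9.29*i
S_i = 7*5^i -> [7, 35, 175, 875, 4375]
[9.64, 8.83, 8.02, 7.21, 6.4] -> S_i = 9.64 + -0.81*i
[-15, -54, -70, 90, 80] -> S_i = Random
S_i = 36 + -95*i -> [36, -59, -154, -249, -344]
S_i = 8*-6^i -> [8, -48, 288, -1728, 10368]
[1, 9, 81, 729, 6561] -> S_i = 1*9^i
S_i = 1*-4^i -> [1, -4, 16, -64, 256]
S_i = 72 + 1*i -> [72, 73, 74, 75, 76]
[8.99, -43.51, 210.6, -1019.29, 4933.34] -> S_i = 8.99*(-4.84)^i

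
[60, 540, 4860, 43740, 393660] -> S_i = 60*9^i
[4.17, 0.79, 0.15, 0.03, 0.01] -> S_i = 4.17*0.19^i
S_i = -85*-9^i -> [-85, 765, -6885, 61965, -557685]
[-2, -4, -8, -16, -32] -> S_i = -2*2^i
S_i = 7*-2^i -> [7, -14, 28, -56, 112]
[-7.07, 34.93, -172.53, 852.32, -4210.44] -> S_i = -7.07*(-4.94)^i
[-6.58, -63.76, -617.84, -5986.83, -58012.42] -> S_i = -6.58*9.69^i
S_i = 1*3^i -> [1, 3, 9, 27, 81]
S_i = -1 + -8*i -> [-1, -9, -17, -25, -33]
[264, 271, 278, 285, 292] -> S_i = 264 + 7*i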